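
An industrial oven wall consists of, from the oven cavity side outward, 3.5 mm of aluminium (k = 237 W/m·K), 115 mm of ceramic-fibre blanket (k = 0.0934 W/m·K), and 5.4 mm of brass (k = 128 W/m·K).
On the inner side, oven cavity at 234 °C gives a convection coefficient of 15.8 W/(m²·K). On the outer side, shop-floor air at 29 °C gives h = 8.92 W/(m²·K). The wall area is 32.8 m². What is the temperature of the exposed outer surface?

Thermal resistances in series:
R_inner film = 1/(h_i·A) = 1/(15.8×32.8) = 0.00193 K/W
R_aluminium = L/(kA) = 0.0035/(237×32.8) = 4.502×10^-7 K/W
R_ceramic-fibre blanket = L/(kA) = 0.115/(0.0934×32.8) = 0.03754 K/W
R_brass = L/(kA) = 0.0054/(128×32.8) = 1.286×10^-6 K/W
R_outer film = 1/(h_o·A) = 1/(8.92×32.8) = 0.003418 K/W
R_total = 0.04289 K/W;  Q = ΔT/R_total = 205/0.04289 = 4780 W
T_interface = T_inner − Q·ΣR(inner→interface) = 234 − 4780×0.03947

T ≈ 45.3 °C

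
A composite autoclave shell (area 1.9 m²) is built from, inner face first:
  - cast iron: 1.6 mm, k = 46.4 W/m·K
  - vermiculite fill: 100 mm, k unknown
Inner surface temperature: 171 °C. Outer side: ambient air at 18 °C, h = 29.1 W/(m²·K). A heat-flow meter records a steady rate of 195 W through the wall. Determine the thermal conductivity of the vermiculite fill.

Using the resistance-network approach (series):
R_cast iron = L/(kA) = 0.0016/(46.4×1.9) = 1.815×10^-5 K/W
R_outer film = 1/(h_o·A) = 1/(29.1×1.9) = 0.01809 K/W
Sum of known resistances R_other = 0.0181 K/W
Total R = ΔT/Q = 153/195 = 0.7846 K/W
R_vermiculite fill = R_total − R_other = 0.7665 K/W
k = L/(R·A) = 0.1/(0.7665×1.9)

k ≈ 0.0687 W/(m·K)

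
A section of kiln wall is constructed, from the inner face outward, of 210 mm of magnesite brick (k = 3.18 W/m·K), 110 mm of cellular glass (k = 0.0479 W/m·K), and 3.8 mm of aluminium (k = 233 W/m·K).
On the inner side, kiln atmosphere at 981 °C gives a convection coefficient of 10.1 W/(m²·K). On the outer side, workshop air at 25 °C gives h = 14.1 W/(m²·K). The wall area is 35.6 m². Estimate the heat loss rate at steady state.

Q ≈ 13400 W

Model the wall as resistances in series:
R_inner film = 1/(h_i·A) = 1/(10.1×35.6) = 0.002781 K/W
R_magnesite brick = L/(kA) = 0.21/(3.18×35.6) = 0.001855 K/W
R_cellular glass = L/(kA) = 0.11/(0.0479×35.6) = 0.06451 K/W
R_aluminium = L/(kA) = 0.0038/(233×35.6) = 4.581×10^-7 K/W
R_outer film = 1/(h_o·A) = 1/(14.1×35.6) = 0.001992 K/W
R_total = 0.07114 K/W
Q = ΔT / R_total = 956 / 0.07114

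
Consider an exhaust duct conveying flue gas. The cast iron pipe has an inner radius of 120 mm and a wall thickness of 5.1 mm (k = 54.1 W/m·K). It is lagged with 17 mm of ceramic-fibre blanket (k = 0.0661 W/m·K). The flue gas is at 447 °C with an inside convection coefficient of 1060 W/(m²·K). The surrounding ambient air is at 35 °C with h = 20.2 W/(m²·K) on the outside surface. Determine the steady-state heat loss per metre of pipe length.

For a radial system each layer contributes R = ln(r_out/r_in)/(2πkL); films add R = 1/(hA).
R_inner film = 1/(h_i·2πr₁L) = 1/(1060×2π×0.12×1) = 0.001251 K/W
R_cast iron pipe wall = ln(125.1/120)/(2π×54.1×1) = 1.224×10^-4 K/W
R_ceramic-fibre blanket = ln(142.1/125.1)/(2π×0.0661×1) = 0.3068 K/W
R_outer film = 1/(h_o·2πr_oL) = 1/(20.2×2π×0.1421×1) = 0.05545 K/W
R_total = 0.3636 K/W
Q = ΔT/R_total = 412/0.3636

q′ ≈ 1130 W/m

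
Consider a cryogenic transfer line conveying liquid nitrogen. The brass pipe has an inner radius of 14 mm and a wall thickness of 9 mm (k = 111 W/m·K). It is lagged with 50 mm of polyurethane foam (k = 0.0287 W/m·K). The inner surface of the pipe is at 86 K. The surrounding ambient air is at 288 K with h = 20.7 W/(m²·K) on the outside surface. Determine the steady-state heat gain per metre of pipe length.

For a radial system each layer contributes R = ln(r_out/r_in)/(2πkL); films add R = 1/(hA).
R_brass pipe wall = ln(23/14)/(2π×111×1) = 7.118×10^-4 K/W
R_polyurethane foam = ln(73/23)/(2π×0.0287×1) = 6.405 K/W
R_outer film = 1/(h_o·2πr_oL) = 1/(20.7×2π×0.073×1) = 0.1053 K/W
R_total = 6.511 K/W
Q = ΔT/R_total = 202/6.511

q′ ≈ 31 W/m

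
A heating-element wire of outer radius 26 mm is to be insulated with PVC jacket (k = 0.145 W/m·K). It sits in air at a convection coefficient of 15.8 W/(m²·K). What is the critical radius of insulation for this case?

For a cylinder r_cr = k/h = 0.145/15.8
r_cr = 9.18 mm; since the bare radius (26 mm) is above r_cr, any added insulation will reduce heat loss.

r_cr ≈ 9.18 mm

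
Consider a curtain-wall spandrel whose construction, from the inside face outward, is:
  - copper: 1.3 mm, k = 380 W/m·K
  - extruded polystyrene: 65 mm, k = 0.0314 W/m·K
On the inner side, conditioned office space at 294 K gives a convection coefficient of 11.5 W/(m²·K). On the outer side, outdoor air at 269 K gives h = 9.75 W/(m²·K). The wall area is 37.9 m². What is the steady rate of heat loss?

Series thermal resistances:
R_inner film = 1/(h_i·A) = 1/(11.5×37.9) = 0.002294 K/W
R_copper = L/(kA) = 0.0013/(380×37.9) = 9.027×10^-8 K/W
R_extruded polystyrene = L/(kA) = 0.065/(0.0314×37.9) = 0.05462 K/W
R_outer film = 1/(h_o·A) = 1/(9.75×37.9) = 0.002706 K/W
R_total = 0.05962 K/W
Q = ΔT / R_total = 25 / 0.05962

Q ≈ 419 W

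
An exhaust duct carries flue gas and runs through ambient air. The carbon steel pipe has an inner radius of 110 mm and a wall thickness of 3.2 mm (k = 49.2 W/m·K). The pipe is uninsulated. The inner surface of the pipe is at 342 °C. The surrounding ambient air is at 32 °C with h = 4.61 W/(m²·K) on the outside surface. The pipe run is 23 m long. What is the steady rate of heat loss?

Radial resistances (cylindrical: R_cond = ln(r_o/r_i)/(2πkL), R_conv = 1/(h·2πrL)):
R_carbon steel pipe wall = ln(113.2/110)/(2π×49.2×23) = 4.033×10^-6 K/W
R_outer film = 1/(h_o·2πr_oL) = 1/(4.61×2π×0.1132×23) = 0.01326 K/W
R_total = 0.01326 K/W
Q = ΔT/R_total = 310/0.01326

Q ≈ 23400 W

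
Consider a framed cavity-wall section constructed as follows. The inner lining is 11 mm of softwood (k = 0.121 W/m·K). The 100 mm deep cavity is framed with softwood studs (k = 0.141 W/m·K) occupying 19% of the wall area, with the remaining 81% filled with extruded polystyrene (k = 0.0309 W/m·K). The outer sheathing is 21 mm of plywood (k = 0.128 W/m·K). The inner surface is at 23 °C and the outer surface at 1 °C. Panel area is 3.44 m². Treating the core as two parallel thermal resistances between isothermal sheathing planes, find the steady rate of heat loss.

Sheathing layers in series; stud and cavity paths in parallel between them.
R_inner = 0.011/(0.121×3.44) = 0.02643 K/W
R_stud  = 0.1/(0.141×0.19×3.44) = 1.085 K/W
R_cav   = 0.1/(0.0309×0.81×3.44) = 1.161 K/W
1/R_core = 1/R_stud + 1/R_cav → R_core = 0.561 K/W
R_outer = 0.021/(0.128×3.44) = 0.04769 K/W
R_total = 0.6351 K/W
Q = ΔT/R_total = 22/0.6351

Q ≈ 34.6 W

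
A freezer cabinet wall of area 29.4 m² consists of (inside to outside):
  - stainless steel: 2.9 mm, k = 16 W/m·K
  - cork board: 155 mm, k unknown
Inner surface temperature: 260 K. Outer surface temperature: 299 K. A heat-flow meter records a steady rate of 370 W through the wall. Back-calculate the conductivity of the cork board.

k ≈ 0.05 W/(m·K)

Series thermal resistances:
R_stainless steel = L/(kA) = 0.0029/(16×29.4) = 6.165×10^-6 K/W
Sum of known resistances R_other = 6.165×10^-6 K/W
Total R = ΔT/Q = 39/370 = 0.1054 K/W
R_cork board = R_total − R_other = 0.1054 K/W
k = L/(R·A) = 0.155/(0.1054×29.4)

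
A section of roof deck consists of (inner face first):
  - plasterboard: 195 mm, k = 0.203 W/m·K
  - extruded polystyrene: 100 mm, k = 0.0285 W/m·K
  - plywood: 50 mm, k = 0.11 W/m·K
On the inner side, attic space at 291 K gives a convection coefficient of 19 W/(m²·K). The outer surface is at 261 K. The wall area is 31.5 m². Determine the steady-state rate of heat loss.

Series thermal resistances:
R_inner film = 1/(h_i·A) = 1/(19×31.5) = 0.001671 K/W
R_plasterboard = L/(kA) = 0.195/(0.203×31.5) = 0.03049 K/W
R_extruded polystyrene = L/(kA) = 0.1/(0.0285×31.5) = 0.1114 K/W
R_plywood = L/(kA) = 0.05/(0.11×31.5) = 0.01443 K/W
R_total = 0.158 K/W
Q = ΔT / R_total = 30 / 0.158

Q ≈ 190 W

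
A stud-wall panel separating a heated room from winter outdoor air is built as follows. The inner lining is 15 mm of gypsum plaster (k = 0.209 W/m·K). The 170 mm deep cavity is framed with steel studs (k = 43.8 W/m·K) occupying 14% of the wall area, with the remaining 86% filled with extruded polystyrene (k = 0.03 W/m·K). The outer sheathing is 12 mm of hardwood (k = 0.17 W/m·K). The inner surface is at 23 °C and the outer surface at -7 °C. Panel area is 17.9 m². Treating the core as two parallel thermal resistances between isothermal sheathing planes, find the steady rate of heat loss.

Sheathing layers in series; stud and cavity paths in parallel between them.
R_inner = 0.015/(0.209×17.9) = 0.00401 K/W
R_stud  = 0.17/(43.8×0.14×17.9) = 0.001549 K/W
R_cav   = 0.17/(0.03×0.86×17.9) = 0.3681 K/W
1/R_core = 1/R_stud + 1/R_cav → R_core = 0.001542 K/W
R_outer = 0.012/(0.17×17.9) = 0.003943 K/W
R_total = 0.009495 K/W
Q = ΔT/R_total = 30/0.009495

Q ≈ 3160 W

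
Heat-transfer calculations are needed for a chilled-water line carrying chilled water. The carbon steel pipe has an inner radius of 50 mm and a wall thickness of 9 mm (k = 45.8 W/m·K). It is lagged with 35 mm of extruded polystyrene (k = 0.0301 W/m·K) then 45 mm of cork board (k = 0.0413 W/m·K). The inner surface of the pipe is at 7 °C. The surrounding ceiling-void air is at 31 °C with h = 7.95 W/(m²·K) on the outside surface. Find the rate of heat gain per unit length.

For a radial system each layer contributes R = ln(r_out/r_in)/(2πkL); films add R = 1/(hA).
R_carbon steel pipe wall = ln(59/50)/(2π×45.8×1) = 5.752×10^-4 K/W
R_extruded polystyrene = ln(94/59)/(2π×0.0301×1) = 2.463 K/W
R_cork board = ln(139/94)/(2π×0.0413×1) = 1.507 K/W
R_outer film = 1/(h_o·2πr_oL) = 1/(7.95×2π×0.139×1) = 0.144 K/W
R_total = 4.115 K/W
Q = ΔT/R_total = 24/4.115

q′ ≈ 5.83 W/m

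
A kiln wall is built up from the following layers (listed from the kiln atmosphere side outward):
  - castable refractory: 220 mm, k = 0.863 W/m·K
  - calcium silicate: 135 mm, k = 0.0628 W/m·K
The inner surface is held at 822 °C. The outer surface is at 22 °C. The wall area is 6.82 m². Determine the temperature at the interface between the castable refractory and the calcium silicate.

Treating each layer as a thermal resistance in series:
R_castable refractory = L/(kA) = 0.22/(0.863×6.82) = 0.03738 K/W
R_calcium silicate = L/(kA) = 0.135/(0.0628×6.82) = 0.3152 K/W
R_total = 0.3526 K/W;  Q = ΔT/R_total = 800/0.3526 = 2269 W
T_interface = T_inner − Q·ΣR(inner→interface) = 822 − 2270×0.03738

T ≈ 737 °C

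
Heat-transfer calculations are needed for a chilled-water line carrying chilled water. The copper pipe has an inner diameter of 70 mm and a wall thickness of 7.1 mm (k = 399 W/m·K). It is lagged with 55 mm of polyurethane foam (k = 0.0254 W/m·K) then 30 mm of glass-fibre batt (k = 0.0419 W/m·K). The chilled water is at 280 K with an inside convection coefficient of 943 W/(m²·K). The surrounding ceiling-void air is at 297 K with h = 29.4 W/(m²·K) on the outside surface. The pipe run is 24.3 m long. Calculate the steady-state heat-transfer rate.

For a radial system each layer contributes R = ln(r_out/r_in)/(2πkL); films add R = 1/(hA).
R_inner film = 1/(h_i·2πr₁L) = 1/(943×2π×0.035×24.3) = 1.984×10^-4 K/W
R_copper pipe wall = ln(42.1/35)/(2π×399×24.3) = 3.032×10^-6 K/W
R_polyurethane foam = ln(97.1/42.1)/(2π×0.0254×24.3) = 0.2155 K/W
R_glass-fibre batt = ln(127.1/97.1)/(2π×0.0419×24.3) = 0.04209 K/W
R_outer film = 1/(h_o·2πr_oL) = 1/(29.4×2π×0.1271×24.3) = 0.001753 K/W
R_total = 0.2595 K/W
Q = ΔT/R_total = 17/0.2595

Q ≈ 65.5 W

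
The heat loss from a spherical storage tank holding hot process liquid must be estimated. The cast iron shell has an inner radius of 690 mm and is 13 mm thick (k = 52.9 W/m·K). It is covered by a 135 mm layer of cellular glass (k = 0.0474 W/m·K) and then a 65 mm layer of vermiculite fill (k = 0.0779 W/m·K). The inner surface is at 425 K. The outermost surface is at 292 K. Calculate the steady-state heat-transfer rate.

For a spherical shell R = (1/r₁ − 1/r₂)/(4πk); film R = 1/(h·4πr²). In series:
R_cast iron shell = (1/0.69 − 1/0.703)/(4π×52.9) = 4.032×10^-5 K/W
R_cellular glass = (1/0.703 − 1/0.838)/(4π×0.0474) = 0.3847 K/W
R_vermiculite fill = (1/0.838 − 1/0.903)/(4π×0.0779) = 0.08775 K/W
R_total = 0.4725 K/W
Q = ΔT/R_total = 133/0.4725

Q ≈ 281 W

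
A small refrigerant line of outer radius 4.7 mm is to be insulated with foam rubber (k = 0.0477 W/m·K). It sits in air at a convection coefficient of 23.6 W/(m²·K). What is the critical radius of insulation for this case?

For a cylinder r_cr = k/h = 0.0477/23.6
r_cr = 2.02 mm; since the bare radius (4.7 mm) is above r_cr, any added insulation will reduce heat loss.

r_cr ≈ 2.02 mm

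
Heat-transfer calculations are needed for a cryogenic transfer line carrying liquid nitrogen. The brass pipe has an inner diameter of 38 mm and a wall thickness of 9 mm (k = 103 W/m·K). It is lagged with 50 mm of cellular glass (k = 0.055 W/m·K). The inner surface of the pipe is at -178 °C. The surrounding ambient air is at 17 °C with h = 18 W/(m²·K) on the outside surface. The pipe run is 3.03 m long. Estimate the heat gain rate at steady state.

Radial resistances (cylindrical: R_cond = ln(r_o/r_i)/(2πkL), R_conv = 1/(h·2πrL)):
R_brass pipe wall = ln(28/19)/(2π×103×3.03) = 1.977×10^-4 K/W
R_cellular glass = ln(78/28)/(2π×0.055×3.03) = 0.9784 K/W
R_outer film = 1/(h_o·2πr_oL) = 1/(18×2π×0.078×3.03) = 0.03741 K/W
R_total = 1.016 K/W
Q = ΔT/R_total = 195/1.016

Q ≈ 192 W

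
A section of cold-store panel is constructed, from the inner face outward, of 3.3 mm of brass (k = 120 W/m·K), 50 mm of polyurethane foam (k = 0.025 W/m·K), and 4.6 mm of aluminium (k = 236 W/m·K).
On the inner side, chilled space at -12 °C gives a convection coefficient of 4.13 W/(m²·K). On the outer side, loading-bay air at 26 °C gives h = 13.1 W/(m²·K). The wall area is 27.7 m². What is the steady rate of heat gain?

Using the resistance-network approach (series):
R_inner film = 1/(h_i·A) = 1/(4.13×27.7) = 0.008741 K/W
R_brass = L/(kA) = 0.0033/(120×27.7) = 9.928×10^-7 K/W
R_polyurethane foam = L/(kA) = 0.05/(0.025×27.7) = 0.0722 K/W
R_aluminium = L/(kA) = 0.0046/(236×27.7) = 7.037×10^-7 K/W
R_outer film = 1/(h_o·A) = 1/(13.1×27.7) = 0.002756 K/W
R_total = 0.0837 K/W
Q = ΔT / R_total = 38 / 0.0837

Q ≈ 454 W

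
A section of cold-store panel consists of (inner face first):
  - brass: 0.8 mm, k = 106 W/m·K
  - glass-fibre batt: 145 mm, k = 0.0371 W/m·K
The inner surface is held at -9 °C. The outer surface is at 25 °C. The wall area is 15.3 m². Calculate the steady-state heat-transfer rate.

Model the wall as resistances in series:
R_brass = L/(kA) = 0.0008/(106×15.3) = 4.933×10^-7 K/W
R_glass-fibre batt = L/(kA) = 0.145/(0.0371×15.3) = 0.2554 K/W
R_total = 0.2554 K/W
Q = ΔT / R_total = 34 / 0.2554

Q ≈ 133 W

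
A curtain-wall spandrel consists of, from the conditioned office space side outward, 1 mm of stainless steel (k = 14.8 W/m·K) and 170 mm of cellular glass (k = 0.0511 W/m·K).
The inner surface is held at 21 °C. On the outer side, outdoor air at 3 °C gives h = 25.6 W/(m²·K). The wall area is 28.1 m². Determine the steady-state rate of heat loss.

Q ≈ 150 W

Using the resistance-network approach (series):
R_stainless steel = L/(kA) = 0.001/(14.8×28.1) = 2.405×10^-6 K/W
R_cellular glass = L/(kA) = 0.17/(0.0511×28.1) = 0.1184 K/W
R_outer film = 1/(h_o·A) = 1/(25.6×28.1) = 0.00139 K/W
R_total = 0.1198 K/W
Q = ΔT / R_total = 18 / 0.1198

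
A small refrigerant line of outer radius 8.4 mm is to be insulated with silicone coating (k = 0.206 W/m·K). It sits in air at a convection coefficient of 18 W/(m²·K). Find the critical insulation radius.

For a cylinder r_cr = k/h = 0.206/18
r_cr = 11.4 mm; since the bare radius (8.4 mm) is below r_cr, adding a thin layer of insulation will *increase* heat loss.

r_cr ≈ 11.4 mm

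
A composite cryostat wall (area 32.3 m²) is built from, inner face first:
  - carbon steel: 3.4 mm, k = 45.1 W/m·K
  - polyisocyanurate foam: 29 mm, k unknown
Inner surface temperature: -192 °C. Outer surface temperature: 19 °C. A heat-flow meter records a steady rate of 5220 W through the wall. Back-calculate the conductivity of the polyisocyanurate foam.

k ≈ 0.0222 W/(m·K)

Thermal resistances in series:
R_carbon steel = L/(kA) = 0.0034/(45.1×32.3) = 2.334×10^-6 K/W
Sum of known resistances R_other = 2.334×10^-6 K/W
Total R = ΔT/Q = 211/5220 = 0.04042 K/W
R_polyisocyanurate foam = R_total − R_other = 0.04042 K/W
k = L/(R·A) = 0.029/(0.04042×32.3)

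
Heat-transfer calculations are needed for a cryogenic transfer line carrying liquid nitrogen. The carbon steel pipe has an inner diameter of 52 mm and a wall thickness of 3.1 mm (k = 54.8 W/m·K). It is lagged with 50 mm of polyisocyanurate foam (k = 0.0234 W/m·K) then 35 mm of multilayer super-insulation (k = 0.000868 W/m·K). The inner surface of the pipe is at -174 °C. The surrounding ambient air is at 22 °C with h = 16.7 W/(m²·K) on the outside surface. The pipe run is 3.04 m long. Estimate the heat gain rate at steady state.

Q ≈ 8.05 W

Treating each annulus and film as a series resistance:
R_carbon steel pipe wall = ln(29.1/26)/(2π×54.8×3.04) = 1.076×10^-4 K/W
R_polyisocyanurate foam = ln(79.1/29.1)/(2π×0.0234×3.04) = 2.237 K/W
R_multilayer super-insulation = ln(114.1/79.1)/(2π×0.000868×3.04) = 22.1 K/W
R_outer film = 1/(h_o·2πr_oL) = 1/(16.7×2π×0.1141×3.04) = 0.02748 K/W
R_total = 24.36 K/W
Q = ΔT/R_total = 196/24.36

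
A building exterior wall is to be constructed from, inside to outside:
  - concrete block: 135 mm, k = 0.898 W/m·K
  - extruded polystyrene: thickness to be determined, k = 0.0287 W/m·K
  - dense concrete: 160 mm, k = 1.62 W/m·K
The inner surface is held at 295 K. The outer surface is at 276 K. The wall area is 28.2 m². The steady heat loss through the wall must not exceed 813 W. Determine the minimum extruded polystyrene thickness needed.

Using the resistance-network approach (series):
R_concrete block = L/(kA) = 0.135/(0.898×28.2) = 0.005331 K/W
R_dense concrete = L/(kA) = 0.16/(1.62×28.2) = 0.003502 K/W
Sum of the known resistances R_other = 0.008833 K/W
Required total resistance R_tot = ΔT/Q_allow = 19/813 = 0.02337 K/W
R_extruded polystyrene = R_tot − R_other = 0.01454 K/W
L = R·k·A = 0.01454×0.0287×28.2

L ≈ 11.8 mm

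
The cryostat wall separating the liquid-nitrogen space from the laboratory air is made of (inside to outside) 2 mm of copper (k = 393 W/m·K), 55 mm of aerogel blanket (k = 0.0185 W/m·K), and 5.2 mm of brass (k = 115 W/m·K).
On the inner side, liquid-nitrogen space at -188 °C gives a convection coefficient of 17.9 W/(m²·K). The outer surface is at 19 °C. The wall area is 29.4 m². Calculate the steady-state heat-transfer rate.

Using the resistance-network approach (series):
R_inner film = 1/(h_i·A) = 1/(17.9×29.4) = 0.0019 K/W
R_copper = L/(kA) = 0.002/(393×29.4) = 1.731×10^-7 K/W
R_aerogel blanket = L/(kA) = 0.055/(0.0185×29.4) = 0.1011 K/W
R_brass = L/(kA) = 0.0052/(115×29.4) = 1.538×10^-6 K/W
R_total = 0.103 K/W
Q = ΔT / R_total = 207 / 0.103

Q ≈ 2010 W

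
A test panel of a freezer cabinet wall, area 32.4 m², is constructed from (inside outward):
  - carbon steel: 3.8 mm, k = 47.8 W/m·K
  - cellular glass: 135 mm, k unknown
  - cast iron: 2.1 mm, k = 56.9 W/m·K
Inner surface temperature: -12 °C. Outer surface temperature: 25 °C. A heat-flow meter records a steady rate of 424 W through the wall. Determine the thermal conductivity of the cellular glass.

k ≈ 0.0477 W/(m·K)

Using the resistance-network approach (series):
R_carbon steel = L/(kA) = 0.0038/(47.8×32.4) = 2.454×10^-6 K/W
R_cast iron = L/(kA) = 0.0021/(56.9×32.4) = 1.139×10^-6 K/W
Sum of known resistances R_other = 3.593×10^-6 K/W
Total R = ΔT/Q = 37/424 = 0.08726 K/W
R_cellular glass = R_total − R_other = 0.08726 K/W
k = L/(R·A) = 0.135/(0.08726×32.4)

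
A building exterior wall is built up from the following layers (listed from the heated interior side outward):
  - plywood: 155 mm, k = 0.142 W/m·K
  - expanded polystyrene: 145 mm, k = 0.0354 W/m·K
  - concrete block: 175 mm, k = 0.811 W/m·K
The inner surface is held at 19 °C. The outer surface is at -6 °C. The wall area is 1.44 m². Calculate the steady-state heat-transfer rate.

Thermal resistances in series:
R_plywood = L/(kA) = 0.155/(0.142×1.44) = 0.758 K/W
R_expanded polystyrene = L/(kA) = 0.145/(0.0354×1.44) = 2.844 K/W
R_concrete block = L/(kA) = 0.175/(0.811×1.44) = 0.1498 K/W
R_total = 3.752 K/W
Q = ΔT / R_total = 25 / 3.752

Q ≈ 6.66 W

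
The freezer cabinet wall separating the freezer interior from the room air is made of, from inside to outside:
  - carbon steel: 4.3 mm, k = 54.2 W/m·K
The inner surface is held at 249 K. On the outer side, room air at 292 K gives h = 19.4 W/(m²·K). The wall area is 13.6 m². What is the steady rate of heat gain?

Q ≈ 11300 W

Using the resistance-network approach (series):
R_carbon steel = L/(kA) = 0.0043/(54.2×13.6) = 5.834×10^-6 K/W
R_outer film = 1/(h_o·A) = 1/(19.4×13.6) = 0.00379 K/W
R_total = 0.003796 K/W
Q = ΔT / R_total = 43 / 0.003796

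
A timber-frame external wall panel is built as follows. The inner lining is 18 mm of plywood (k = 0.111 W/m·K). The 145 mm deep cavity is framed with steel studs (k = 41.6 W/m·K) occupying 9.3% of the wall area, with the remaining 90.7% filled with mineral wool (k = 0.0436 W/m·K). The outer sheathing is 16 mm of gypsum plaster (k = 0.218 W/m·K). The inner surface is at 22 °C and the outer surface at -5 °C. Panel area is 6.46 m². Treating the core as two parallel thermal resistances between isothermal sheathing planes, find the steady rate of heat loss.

Sheathing layers in series; stud and cavity paths in parallel between them.
R_inner = 0.018/(0.111×6.46) = 0.0251 K/W
R_stud  = 0.145/(41.6×0.093×6.46) = 0.005802 K/W
R_cav   = 0.145/(0.0436×0.907×6.46) = 0.5676 K/W
1/R_core = 1/R_stud + 1/R_cav → R_core = 0.005743 K/W
R_outer = 0.016/(0.218×6.46) = 0.01136 K/W
R_total = 0.04221 K/W
Q = ΔT/R_total = 27/0.04221

Q ≈ 640 W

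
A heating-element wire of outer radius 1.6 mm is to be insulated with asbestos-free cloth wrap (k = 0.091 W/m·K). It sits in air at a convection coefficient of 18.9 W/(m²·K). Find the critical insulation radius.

r_cr ≈ 4.81 mm

For a cylinder r_cr = k/h = 0.091/18.9
r_cr = 4.81 mm; since the bare radius (1.6 mm) is below r_cr, adding a thin layer of insulation will *increase* heat loss.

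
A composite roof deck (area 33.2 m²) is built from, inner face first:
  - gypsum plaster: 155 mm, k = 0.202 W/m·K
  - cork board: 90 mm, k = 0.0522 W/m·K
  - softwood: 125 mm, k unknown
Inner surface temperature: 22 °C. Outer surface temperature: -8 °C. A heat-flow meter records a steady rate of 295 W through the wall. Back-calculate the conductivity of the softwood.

Using the resistance-network approach (series):
R_gypsum plaster = L/(kA) = 0.155/(0.202×33.2) = 0.02311 K/W
R_cork board = L/(kA) = 0.09/(0.0522×33.2) = 0.05193 K/W
Sum of known resistances R_other = 0.07504 K/W
Total R = ΔT/Q = 30/295 = 0.1017 K/W
R_softwood = R_total − R_other = 0.02665 K/W
k = L/(R·A) = 0.125/(0.02665×33.2)

k ≈ 0.141 W/(m·K)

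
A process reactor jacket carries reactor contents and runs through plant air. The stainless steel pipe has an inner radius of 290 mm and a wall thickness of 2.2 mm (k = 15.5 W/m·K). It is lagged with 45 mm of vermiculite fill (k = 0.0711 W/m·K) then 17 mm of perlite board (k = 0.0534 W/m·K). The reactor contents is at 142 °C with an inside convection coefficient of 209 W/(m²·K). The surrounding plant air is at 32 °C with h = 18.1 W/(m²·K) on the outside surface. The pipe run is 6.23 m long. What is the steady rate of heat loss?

Radial resistances (cylindrical: R_cond = ln(r_o/r_i)/(2πkL), R_conv = 1/(h·2πrL)):
R_inner film = 1/(h_i·2πr₁L) = 1/(209×2π×0.29×6.23) = 4.215×10^-4 K/W
R_stainless steel pipe wall = ln(292.2/290)/(2π×15.5×6.23) = 1.246×10^-5 K/W
R_vermiculite fill = ln(337.2/292.2)/(2π×0.0711×6.23) = 0.05147 K/W
R_perlite board = ln(354.2/337.2)/(2π×0.0534×6.23) = 0.02353 K/W
R_outer film = 1/(h_o·2πr_oL) = 1/(18.1×2π×0.3542×6.23) = 0.003985 K/W
R_total = 0.07941 K/W
Q = ΔT/R_total = 110/0.07941

Q ≈ 1390 W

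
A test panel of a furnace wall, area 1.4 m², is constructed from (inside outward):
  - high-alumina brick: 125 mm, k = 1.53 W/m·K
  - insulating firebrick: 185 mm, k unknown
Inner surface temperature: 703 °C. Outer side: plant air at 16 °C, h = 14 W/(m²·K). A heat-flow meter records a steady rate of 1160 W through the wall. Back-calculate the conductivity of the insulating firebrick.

Model the wall as resistances in series:
R_high-alumina brick = L/(kA) = 0.125/(1.53×1.4) = 0.05836 K/W
R_outer film = 1/(h_o·A) = 1/(14×1.4) = 0.05102 K/W
Sum of known resistances R_other = 0.1094 K/W
Total R = ΔT/Q = 687/1160 = 0.5922 K/W
R_insulating firebrick = R_total − R_other = 0.4829 K/W
k = L/(R·A) = 0.185/(0.4829×1.4)

k ≈ 0.274 W/(m·K)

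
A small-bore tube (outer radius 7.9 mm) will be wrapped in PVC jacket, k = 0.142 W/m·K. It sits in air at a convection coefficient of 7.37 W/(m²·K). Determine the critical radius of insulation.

For a cylinder r_cr = k/h = 0.142/7.37
r_cr = 19.3 mm; since the bare radius (7.9 mm) is below r_cr, adding a thin layer of insulation will *increase* heat loss.

r_cr ≈ 19.3 mm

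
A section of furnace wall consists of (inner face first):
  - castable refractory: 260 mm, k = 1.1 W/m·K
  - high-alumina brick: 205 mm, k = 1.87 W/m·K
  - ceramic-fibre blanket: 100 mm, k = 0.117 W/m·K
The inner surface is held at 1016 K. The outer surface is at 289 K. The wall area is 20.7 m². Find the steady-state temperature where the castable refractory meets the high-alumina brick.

Using the resistance-network approach (series):
R_castable refractory = L/(kA) = 0.26/(1.1×20.7) = 0.01142 K/W
R_high-alumina brick = L/(kA) = 0.205/(1.87×20.7) = 0.005296 K/W
R_ceramic-fibre blanket = L/(kA) = 0.1/(0.117×20.7) = 0.04129 K/W
R_total = 0.058 K/W;  Q = ΔT/R_total = 727/0.058 = 12530 W
T_interface = T_inner − Q·ΣR(inner→interface) = 1016 − 12500×0.01142

T ≈ 873 K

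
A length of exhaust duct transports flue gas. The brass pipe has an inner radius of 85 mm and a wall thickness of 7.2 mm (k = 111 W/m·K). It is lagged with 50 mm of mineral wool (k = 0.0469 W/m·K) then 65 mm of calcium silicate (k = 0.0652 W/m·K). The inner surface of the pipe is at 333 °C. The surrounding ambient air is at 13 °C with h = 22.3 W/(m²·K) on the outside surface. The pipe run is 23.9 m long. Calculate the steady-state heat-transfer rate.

Radial resistances (cylindrical: R_cond = ln(r_o/r_i)/(2πkL), R_conv = 1/(h·2πrL)):
R_brass pipe wall = ln(92.2/85)/(2π×111×23.9) = 4.878×10^-6 K/W
R_mineral wool = ln(142.2/92.2)/(2π×0.0469×23.9) = 0.06152 K/W
R_calcium silicate = ln(207.2/142.2)/(2π×0.0652×23.9) = 0.03845 K/W
R_outer film = 1/(h_o·2πr_oL) = 1/(22.3×2π×0.2072×23.9) = 0.001441 K/W
R_total = 0.1014 K/W
Q = ΔT/R_total = 320/0.1014

Q ≈ 3160 W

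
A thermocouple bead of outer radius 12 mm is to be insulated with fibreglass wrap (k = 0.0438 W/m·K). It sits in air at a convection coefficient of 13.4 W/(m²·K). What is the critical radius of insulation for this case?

r_cr ≈ 6.54 mm

For a sphere r_cr = 2k/h = 2×0.0438/13.4
r_cr = 6.54 mm; since the bare radius (12 mm) is above r_cr, any added insulation will reduce heat loss.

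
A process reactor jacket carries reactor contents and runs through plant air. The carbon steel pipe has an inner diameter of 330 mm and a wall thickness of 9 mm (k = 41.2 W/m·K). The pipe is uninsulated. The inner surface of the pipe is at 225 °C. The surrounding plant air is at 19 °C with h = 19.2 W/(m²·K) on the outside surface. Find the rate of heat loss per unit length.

For a radial system each layer contributes R = ln(r_out/r_in)/(2πkL); films add R = 1/(hA).
R_carbon steel pipe wall = ln(174/165)/(2π×41.2×1) = 2.052×10^-4 K/W
R_outer film = 1/(h_o·2πr_oL) = 1/(19.2×2π×0.174×1) = 0.04764 K/W
R_total = 0.04784 K/W
Q = ΔT/R_total = 206/0.04784

q′ ≈ 4310 W/m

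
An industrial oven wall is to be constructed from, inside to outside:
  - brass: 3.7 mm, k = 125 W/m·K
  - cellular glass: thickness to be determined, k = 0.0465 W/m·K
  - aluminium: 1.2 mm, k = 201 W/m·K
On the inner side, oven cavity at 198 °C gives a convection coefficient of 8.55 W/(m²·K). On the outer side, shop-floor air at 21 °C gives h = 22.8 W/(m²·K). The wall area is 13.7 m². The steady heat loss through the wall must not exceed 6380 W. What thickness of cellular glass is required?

L ≈ 10.2 mm

Model the wall as resistances in series:
R_inner film = 1/(h_i·A) = 1/(8.55×13.7) = 0.008537 K/W
R_brass = L/(kA) = 0.0037/(125×13.7) = 2.161×10^-6 K/W
R_aluminium = L/(kA) = 0.0012/(201×13.7) = 4.358×10^-7 K/W
R_outer film = 1/(h_o·A) = 1/(22.8×13.7) = 0.003201 K/W
Sum of the known resistances R_other = 0.01174 K/W
Required total resistance R_tot = ΔT/Q_allow = 177/6380 = 0.02774 K/W
R_cellular glass = R_tot − R_other = 0.016 K/W
L = R·k·A = 0.016×0.0465×13.7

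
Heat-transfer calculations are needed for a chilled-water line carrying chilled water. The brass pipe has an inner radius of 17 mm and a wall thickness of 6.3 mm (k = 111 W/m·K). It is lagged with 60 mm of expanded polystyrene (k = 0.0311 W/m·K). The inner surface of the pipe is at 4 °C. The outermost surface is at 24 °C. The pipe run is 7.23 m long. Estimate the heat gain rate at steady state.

Cylindrical conduction, so R = ln(r₂/r₁)/(2πkL) per layer, in series:
R_brass pipe wall = ln(23.3/17)/(2π×111×7.23) = 6.252×10^-5 K/W
R_expanded polystyrene = ln(83.3/23.3)/(2π×0.0311×7.23) = 0.9018 K/W
R_total = 0.9018 K/W
Q = ΔT/R_total = 20/0.9018

Q ≈ 22.2 W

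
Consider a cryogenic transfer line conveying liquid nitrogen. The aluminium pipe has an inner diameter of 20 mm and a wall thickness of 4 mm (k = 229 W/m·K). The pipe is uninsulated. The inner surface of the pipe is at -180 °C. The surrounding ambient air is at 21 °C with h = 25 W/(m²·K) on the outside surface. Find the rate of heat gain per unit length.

q′ ≈ 442 W/m

Cylindrical conduction, so R = ln(r₂/r₁)/(2πkL) per layer, in series:
R_aluminium pipe wall = ln(14/10)/(2π×229×1) = 2.338×10^-4 K/W
R_outer film = 1/(h_o·2πr_oL) = 1/(25×2π×0.014×1) = 0.4547 K/W
R_total = 0.455 K/W
Q = ΔT/R_total = 201/0.455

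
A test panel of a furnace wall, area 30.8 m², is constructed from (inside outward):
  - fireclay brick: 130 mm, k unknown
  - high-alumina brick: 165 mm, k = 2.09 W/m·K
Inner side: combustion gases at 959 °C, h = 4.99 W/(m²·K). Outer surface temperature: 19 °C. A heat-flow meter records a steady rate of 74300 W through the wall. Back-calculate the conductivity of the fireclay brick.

Using the resistance-network approach (series):
R_inner film = 1/(h_i·A) = 1/(4.99×30.8) = 0.006507 K/W
R_high-alumina brick = L/(kA) = 0.165/(2.09×30.8) = 0.002563 K/W
Sum of known resistances R_other = 0.00907 K/W
Total R = ΔT/Q = 940/74300 = 0.01265 K/W
R_fireclay brick = R_total − R_other = 0.003582 K/W
k = L/(R·A) = 0.13/(0.003582×30.8)

k ≈ 1.18 W/(m·K)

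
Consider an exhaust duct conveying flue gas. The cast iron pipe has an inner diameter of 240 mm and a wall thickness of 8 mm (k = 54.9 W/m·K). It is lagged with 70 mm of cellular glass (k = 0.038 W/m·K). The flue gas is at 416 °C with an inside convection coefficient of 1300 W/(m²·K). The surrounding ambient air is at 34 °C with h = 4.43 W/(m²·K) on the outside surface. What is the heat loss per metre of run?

q′ ≈ 190 W/m

For a radial system each layer contributes R = ln(r_out/r_in)/(2πkL); films add R = 1/(hA).
R_inner film = 1/(h_i·2πr₁L) = 1/(1300×2π×0.12×1) = 0.00102 K/W
R_cast iron pipe wall = ln(128/120)/(2π×54.9×1) = 1.871×10^-4 K/W
R_cellular glass = ln(198/128)/(2π×0.038×1) = 1.827 K/W
R_outer film = 1/(h_o·2πr_oL) = 1/(4.43×2π×0.198×1) = 0.1814 K/W
R_total = 2.01 K/W
Q = ΔT/R_total = 382/2.01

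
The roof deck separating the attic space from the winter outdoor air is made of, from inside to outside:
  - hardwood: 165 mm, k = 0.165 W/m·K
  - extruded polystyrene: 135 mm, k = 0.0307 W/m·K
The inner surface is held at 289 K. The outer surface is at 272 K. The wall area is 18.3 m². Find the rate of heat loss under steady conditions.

Q ≈ 57.6 W

Model the wall as resistances in series:
R_hardwood = L/(kA) = 0.165/(0.165×18.3) = 0.05464 K/W
R_extruded polystyrene = L/(kA) = 0.135/(0.0307×18.3) = 0.2403 K/W
R_total = 0.2949 K/W
Q = ΔT / R_total = 17 / 0.2949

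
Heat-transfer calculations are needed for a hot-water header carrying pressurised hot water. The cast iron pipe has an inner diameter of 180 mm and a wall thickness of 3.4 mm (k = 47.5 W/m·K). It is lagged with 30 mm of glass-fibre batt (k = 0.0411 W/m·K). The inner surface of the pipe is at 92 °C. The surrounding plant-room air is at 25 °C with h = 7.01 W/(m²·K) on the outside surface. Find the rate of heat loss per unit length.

q′ ≈ 53.1 W/m

Per-layer cylindrical resistances, series-summed:
R_cast iron pipe wall = ln(93.4/90)/(2π×47.5×1) = 1.242×10^-4 K/W
R_glass-fibre batt = ln(123.4/93.4)/(2π×0.0411×1) = 1.079 K/W
R_outer film = 1/(h_o·2πr_oL) = 1/(7.01×2π×0.1234×1) = 0.184 K/W
R_total = 1.263 K/W
Q = ΔT/R_total = 67/1.263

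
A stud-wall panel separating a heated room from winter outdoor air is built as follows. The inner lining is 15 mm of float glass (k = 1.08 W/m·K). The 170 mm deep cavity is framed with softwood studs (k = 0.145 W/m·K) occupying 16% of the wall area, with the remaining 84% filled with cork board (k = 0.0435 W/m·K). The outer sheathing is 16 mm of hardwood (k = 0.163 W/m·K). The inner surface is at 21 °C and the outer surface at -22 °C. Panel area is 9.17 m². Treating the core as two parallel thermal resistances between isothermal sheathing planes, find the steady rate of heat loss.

Q ≈ 133 W

Sheathing layers in series; stud and cavity paths in parallel between them.
R_inner = 0.015/(1.08×9.17) = 0.001515 K/W
R_stud  = 0.17/(0.145×0.16×9.17) = 0.7991 K/W
R_cav   = 0.17/(0.0435×0.84×9.17) = 0.5074 K/W
1/R_core = 1/R_stud + 1/R_cav → R_core = 0.3103 K/W
R_outer = 0.016/(0.163×9.17) = 0.0107 K/W
R_total = 0.3225 K/W
Q = ΔT/R_total = 43/0.3225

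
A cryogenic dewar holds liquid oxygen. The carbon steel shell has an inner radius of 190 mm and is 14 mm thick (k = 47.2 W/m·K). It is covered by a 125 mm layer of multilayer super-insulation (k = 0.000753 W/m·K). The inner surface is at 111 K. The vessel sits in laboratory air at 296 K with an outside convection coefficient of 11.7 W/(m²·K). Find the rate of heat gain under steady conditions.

Q ≈ 0.94 W

Radial (spherical) resistances in series:
R_carbon steel shell = (1/0.19 − 1/0.204)/(4π×47.2) = 6.09×10^-4 K/W
R_multilayer super-insulation = (1/0.204 − 1/0.329)/(4π×0.000753) = 196.8 K/W
R_outer film = 1/(h·4πr_o²) = 1/(11.7×4π×0.329²) = 0.06284 K/W
R_total = 196.9 K/W
Q = ΔT/R_total = 185/196.9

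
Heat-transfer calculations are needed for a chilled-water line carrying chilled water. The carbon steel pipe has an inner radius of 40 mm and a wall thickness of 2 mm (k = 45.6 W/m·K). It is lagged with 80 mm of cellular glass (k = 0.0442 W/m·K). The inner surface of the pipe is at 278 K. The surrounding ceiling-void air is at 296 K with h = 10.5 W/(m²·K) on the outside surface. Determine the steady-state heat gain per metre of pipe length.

Per-layer cylindrical resistances, series-summed:
R_carbon steel pipe wall = ln(42/40)/(2π×45.6×1) = 1.703×10^-4 K/W
R_cellular glass = ln(122/42)/(2π×0.0442×1) = 3.84 K/W
R_outer film = 1/(h_o·2πr_oL) = 1/(10.5×2π×0.122×1) = 0.1242 K/W
R_total = 3.964 K/W
Q = ΔT/R_total = 18/3.964

q′ ≈ 4.54 W/m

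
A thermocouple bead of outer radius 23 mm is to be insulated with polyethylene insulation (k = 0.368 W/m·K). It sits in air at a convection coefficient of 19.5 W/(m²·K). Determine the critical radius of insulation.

For a sphere r_cr = 2k/h = 2×0.368/19.5
r_cr = 37.7 mm; since the bare radius (23 mm) is below r_cr, adding a thin layer of insulation will *increase* heat loss.

r_cr ≈ 37.7 mm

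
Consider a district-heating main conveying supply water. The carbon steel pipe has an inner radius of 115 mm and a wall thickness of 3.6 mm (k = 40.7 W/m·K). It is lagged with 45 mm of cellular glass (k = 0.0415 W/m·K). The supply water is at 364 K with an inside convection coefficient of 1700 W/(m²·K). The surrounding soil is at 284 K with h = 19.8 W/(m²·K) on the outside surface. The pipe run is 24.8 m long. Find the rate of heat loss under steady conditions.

Q ≈ 1550 W

Cylindrical conduction, so R = ln(r₂/r₁)/(2πkL) per layer, in series:
R_inner film = 1/(h_i·2πr₁L) = 1/(1700×2π×0.115×24.8) = 3.283×10^-5 K/W
R_carbon steel pipe wall = ln(118.6/115)/(2π×40.7×24.8) = 4.86×10^-6 K/W
R_cellular glass = ln(163.6/118.6)/(2π×0.0415×24.8) = 0.04974 K/W
R_outer film = 1/(h_o·2πr_oL) = 1/(19.8×2π×0.1636×24.8) = 0.001981 K/W
R_total = 0.05176 K/W
Q = ΔT/R_total = 80/0.05176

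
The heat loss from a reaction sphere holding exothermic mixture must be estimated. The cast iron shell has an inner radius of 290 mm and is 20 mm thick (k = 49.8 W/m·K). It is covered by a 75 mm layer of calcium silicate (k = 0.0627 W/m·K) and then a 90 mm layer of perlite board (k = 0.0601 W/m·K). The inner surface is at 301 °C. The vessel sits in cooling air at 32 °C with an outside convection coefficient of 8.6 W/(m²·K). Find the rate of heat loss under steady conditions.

For a spherical shell R = (1/r₁ − 1/r₂)/(4πk); film R = 1/(h·4πr²). In series:
R_cast iron shell = (1/0.29 − 1/0.31)/(4π×49.8) = 3.555×10^-4 K/W
R_calcium silicate = (1/0.31 − 1/0.385)/(4π×0.0627) = 0.7976 K/W
R_perlite board = (1/0.385 − 1/0.475)/(4π×0.0601) = 0.6516 K/W
R_outer film = 1/(h·4πr_o²) = 1/(8.6×4π×0.475²) = 0.04101 K/W
R_total = 1.491 K/W
Q = ΔT/R_total = 269/1.491

Q ≈ 180 W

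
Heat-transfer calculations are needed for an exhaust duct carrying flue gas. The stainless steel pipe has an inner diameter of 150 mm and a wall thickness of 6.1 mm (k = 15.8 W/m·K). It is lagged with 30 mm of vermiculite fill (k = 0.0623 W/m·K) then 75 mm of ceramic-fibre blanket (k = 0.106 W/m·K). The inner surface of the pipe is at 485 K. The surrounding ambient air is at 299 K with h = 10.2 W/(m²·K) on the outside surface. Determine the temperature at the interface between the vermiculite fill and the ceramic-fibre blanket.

Radial resistances (cylindrical: R_cond = ln(r_o/r_i)/(2πkL), R_conv = 1/(h·2πrL)):
R_stainless steel pipe wall = ln(81.1/75)/(2π×15.8×1) = 7.877×10^-4 K/W
R_vermiculite fill = ln(111.1/81.1)/(2π×0.0623×1) = 0.8041 K/W
R_ceramic-fibre blanket = ln(186.1/111.1)/(2π×0.106×1) = 0.7745 K/W
R_outer film = 1/(h_o·2πr_oL) = 1/(10.2×2π×0.1861×1) = 0.08384 K/W
R_total = 1.663 K/W
Q = ΔT/R_total = 186/1.663
Q = 112 W/m
T_interface = T_inner − Q·ΣR(inner→interface) = 485 − 112×0.8049

T ≈ 395 K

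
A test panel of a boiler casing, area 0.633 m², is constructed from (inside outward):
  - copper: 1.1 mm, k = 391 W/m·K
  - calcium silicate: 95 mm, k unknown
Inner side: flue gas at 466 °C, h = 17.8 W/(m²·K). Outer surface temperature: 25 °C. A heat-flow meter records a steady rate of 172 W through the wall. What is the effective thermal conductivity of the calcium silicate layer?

Treating each layer as a thermal resistance in series:
R_inner film = 1/(h_i·A) = 1/(17.8×0.633) = 0.08875 K/W
R_copper = L/(kA) = 0.0011/(391×0.633) = 4.444×10^-6 K/W
Sum of known resistances R_other = 0.08876 K/W
Total R = ΔT/Q = 441/172 = 2.564 K/W
R_calcium silicate = R_total − R_other = 2.475 K/W
k = L/(R·A) = 0.095/(2.475×0.633)

k ≈ 0.0606 W/(m·K)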